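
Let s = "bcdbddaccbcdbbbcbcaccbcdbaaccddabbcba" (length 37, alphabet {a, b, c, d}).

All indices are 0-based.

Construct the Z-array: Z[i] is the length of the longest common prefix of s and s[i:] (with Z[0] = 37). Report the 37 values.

Z[0]=37
i=1: outside box; Z[1]=0
i=2: outside box; Z[2]=0
i=3: outside box; Z[3]=1 extend→box=[3,4)
i=4: outside box; Z[4]=0
i=5: outside box; Z[5]=0
i=6: outside box; Z[6]=0
i=7: outside box; Z[7]=0
i=8: outside box; Z[8]=0
i=9: outside box; Z[9]=4 extend→box=[9,13)
i=10: min(r-i=3, Z[1]=0)=0; Z[10]=0
i=11: min(r-i=2, Z[2]=0)=0; Z[11]=0
i=12: min(r-i=1, Z[3]=1)=1; Z[12]=1
i=13: outside box; Z[13]=1 extend→box=[13,14)
i=14: outside box; Z[14]=2 extend→box=[14,16)
i=15: min(r-i=1, Z[1]=0)=0; Z[15]=0
i=16: outside box; Z[16]=2 extend→box=[16,18)
i=17: min(r-i=1, Z[1]=0)=0; Z[17]=0
i=18: outside box; Z[18]=0
i=19: outside box; Z[19]=0
i=20: outside box; Z[20]=0
i=21: outside box; Z[21]=4 extend→box=[21,25)
i=22: min(r-i=3, Z[1]=0)=0; Z[22]=0
i=23: min(r-i=2, Z[2]=0)=0; Z[23]=0
i=24: min(r-i=1, Z[3]=1)=1; Z[24]=1
i=25: outside box; Z[25]=0
i=26: outside box; Z[26]=0
i=27: outside box; Z[27]=0
i=28: outside box; Z[28]=0
i=29: outside box; Z[29]=0
i=30: outside box; Z[30]=0
i=31: outside box; Z[31]=0
i=32: outside box; Z[32]=1 extend→box=[32,33)
i=33: outside box; Z[33]=2 extend→box=[33,35)
i=34: min(r-i=1, Z[1]=0)=0; Z[34]=0
i=35: outside box; Z[35]=1 extend→box=[35,36)
i=36: outside box; Z[36]=0

[37, 0, 0, 1, 0, 0, 0, 0, 0, 4, 0, 0, 1, 1, 2, 0, 2, 0, 0, 0, 0, 4, 0, 0, 1, 0, 0, 0, 0, 0, 0, 0, 1, 2, 0, 1, 0]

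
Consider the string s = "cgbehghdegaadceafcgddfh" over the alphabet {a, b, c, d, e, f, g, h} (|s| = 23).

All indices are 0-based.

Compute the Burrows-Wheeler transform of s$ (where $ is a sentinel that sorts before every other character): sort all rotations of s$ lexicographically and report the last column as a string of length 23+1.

rank  rotation                  last
    0  $cgbehghdegaadceafcgddfh  h
    1  aadceafcgddfh$cgbehghdeg  g
    2  adceafcgddfh$cgbehghdega  a
    3  afcgddfh$cgbehghdegaadce  e
    4  behghdegaadceafcgddfh$cg  g
    5  ceafcgddfh$cgbehghdegaad  d
    6  cgbehghdegaadceafcgddfh$  $
    7  cgddfh$cgbehghdegaadceaf  f
    8  dceafcgddfh$cgbehghdegaa  a
    9  ddfh$cgbehghdegaadceafcg  g
   10  degaadceafcgddfh$cgbehgh  h
   11  dfh$cgbehghdegaadceafcgd  d
   12  eafcgddfh$cgbehghdegaadc  c
   13  egaadceafcgddfh$cgbehghd  d
   14  ehghdegaadceafcgddfh$cgb  b
   15  fcgddfh$cgbehghdegaadcea  a
   16  fh$cgbehghdegaadceafcgdd  d
   17  gaadceafcgddfh$cgbehghde  e
   18  gbehghdegaadceafcgddfh$c  c
   19  gddfh$cgbehghdegaadceafc  c
   20  ghdegaadceafcgddfh$cgbeh  h
   21  h$cgbehghdegaadceafcgddf  f
   22  hdegaadceafcgddfh$cgbehg  g
   23  hghdegaadceafcgddfh$cgbe  e

hgaegd$faghdcdbadecchfge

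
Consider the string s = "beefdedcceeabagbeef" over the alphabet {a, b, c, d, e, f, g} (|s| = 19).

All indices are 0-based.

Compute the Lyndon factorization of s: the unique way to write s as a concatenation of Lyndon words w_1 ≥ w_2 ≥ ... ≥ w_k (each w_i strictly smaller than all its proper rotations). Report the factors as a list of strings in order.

["beefdedccee", "abagbeef"]

emit factor 1: 'beefdedccee' (i=0, period=11)
emit factor 2: 'abagbeef' (i=11, period=8)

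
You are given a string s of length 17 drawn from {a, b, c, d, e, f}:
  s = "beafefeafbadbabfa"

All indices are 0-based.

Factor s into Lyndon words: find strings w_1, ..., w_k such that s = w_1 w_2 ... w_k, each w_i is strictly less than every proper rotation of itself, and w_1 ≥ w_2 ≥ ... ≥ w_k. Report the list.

["be", "afefe", "afb", "adb", "abf", "a"]

emit factor 1: 'be' (i=0, period=2)
emit factor 2: 'afefe' (i=2, period=5)
emit factor 3: 'afb' (i=7, period=3)
emit factor 4: 'adb' (i=10, period=3)
emit factor 5: 'abf' (i=13, period=3)
emit factor 6: 'a' (i=16, period=1)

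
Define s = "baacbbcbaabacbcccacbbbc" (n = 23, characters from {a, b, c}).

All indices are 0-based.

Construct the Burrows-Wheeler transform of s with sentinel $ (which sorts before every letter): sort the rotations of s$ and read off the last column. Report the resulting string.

rank  rotation                  last
    0  $baacbbcbaabacbcccacbbbc  c
    1  aabacbcccacbbbc$baacbbcb  b
    2  aacbbcbaabacbcccacbbbc$b  b
    3  abacbcccacbbbc$baacbbcba  a
    4  acbbbc$baacbbcbaabacbccc  c
    5  acbbcbaabacbcccacbbbc$ba  a
    6  acbcccacbbbc$baacbbcbaab  b
    7  baabacbcccacbbbc$baacbbc  c
    8  baacbbcbaabacbcccacbbbc$  $
    9  bacbcccacbbbc$baacbbcbaa  a
   10  bbbc$baacbbcbaabacbcccac  c
   11  bbc$baacbbcbaabacbcccacb  b
   12  bbcbaabacbcccacbbbc$baac  c
   13  bc$baacbbcbaabacbcccacbb  b
   14  bcbaabacbcccacbbbc$baacb  b
   15  bcccacbbbc$baacbbcbaabac  c
   16  c$baacbbcbaabacbcccacbbb  b
   17  cacbbbc$baacbbcbaabacbcc  c
   18  cbaabacbcccacbbbc$baacbb  b
   19  cbbbc$baacbbcbaabacbccca  a
   20  cbbcbaabacbcccacbbbc$baa  a
   21  cbcccacbbbc$baacbbcbaaba  a
   22  ccacbbbc$baacbbcbaabacbc  c
   23  cccacbbbc$baacbbcbaabacb  b

cbbacabc$acbcbbcbcbaaacb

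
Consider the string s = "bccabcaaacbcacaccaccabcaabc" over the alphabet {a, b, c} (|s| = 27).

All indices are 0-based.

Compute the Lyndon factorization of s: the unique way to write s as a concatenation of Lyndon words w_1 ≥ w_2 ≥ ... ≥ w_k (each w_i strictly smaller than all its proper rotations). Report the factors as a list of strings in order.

["bcc", "abc", "aaacbcacaccaccabcaabc"]

emit factor 1: 'bcc' (i=0, period=3)
emit factor 2: 'abc' (i=3, period=3)
emit factor 3: 'aaacbcacaccaccabcaabc' (i=6, period=21)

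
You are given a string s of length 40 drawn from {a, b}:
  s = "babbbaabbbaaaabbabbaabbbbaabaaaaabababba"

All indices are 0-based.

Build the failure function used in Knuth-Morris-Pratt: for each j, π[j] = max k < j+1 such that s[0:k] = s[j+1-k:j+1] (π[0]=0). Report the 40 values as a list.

π[0] = 0
j=1 s[j]='a': π[1]=0 (border '')
j=2 s[j]='b': π[2]=1 (border 'b')
j=3 s[j]='b': k: 1→0; π[3]=1 (border 'b')
j=4 s[j]='b': k: 1→0; π[4]=1 (border 'b')
j=5 s[j]='a': π[5]=2 (border 'ba')
j=6 s[j]='a': k: 2→0; π[6]=0 (border '')
j=7 s[j]='b': π[7]=1 (border 'b')
j=8 s[j]='b': k: 1→0; π[8]=1 (border 'b')
j=9 s[j]='b': k: 1→0; π[9]=1 (border 'b')
j=10 s[j]='a': π[10]=2 (border 'ba')
j=11 s[j]='a': k: 2→0; π[11]=0 (border '')
j=12 s[j]='a': π[12]=0 (border '')
j=13 s[j]='a': π[13]=0 (border '')
j=14 s[j]='b': π[14]=1 (border 'b')
j=15 s[j]='b': k: 1→0; π[15]=1 (border 'b')
j=16 s[j]='a': π[16]=2 (border 'ba')
j=17 s[j]='b': π[17]=3 (border 'bab')
j=18 s[j]='b': π[18]=4 (border 'babb')
j=19 s[j]='a': k: 4→1; π[19]=2 (border 'ba')
j=20 s[j]='a': k: 2→0; π[20]=0 (border '')
j=21 s[j]='b': π[21]=1 (border 'b')
j=22 s[j]='b': k: 1→0; π[22]=1 (border 'b')
j=23 s[j]='b': k: 1→0; π[23]=1 (border 'b')
j=24 s[j]='b': k: 1→0; π[24]=1 (border 'b')
j=25 s[j]='a': π[25]=2 (border 'ba')
j=26 s[j]='a': k: 2→0; π[26]=0 (border '')
j=27 s[j]='b': π[27]=1 (border 'b')
j=28 s[j]='a': π[28]=2 (border 'ba')
j=29 s[j]='a': k: 2→0; π[29]=0 (border '')
j=30 s[j]='a': π[30]=0 (border '')
j=31 s[j]='a': π[31]=0 (border '')
j=32 s[j]='a': π[32]=0 (border '')
j=33 s[j]='b': π[33]=1 (border 'b')
j=34 s[j]='a': π[34]=2 (border 'ba')
j=35 s[j]='b': π[35]=3 (border 'bab')
j=36 s[j]='a': k: 3→1; π[36]=2 (border 'ba')
j=37 s[j]='b': π[37]=3 (border 'bab')
j=38 s[j]='b': π[38]=4 (border 'babb')
j=39 s[j]='a': k: 4→1; π[39]=2 (border 'ba')

[0, 0, 1, 1, 1, 2, 0, 1, 1, 1, 2, 0, 0, 0, 1, 1, 2, 3, 4, 2, 0, 1, 1, 1, 1, 2, 0, 1, 2, 0, 0, 0, 0, 1, 2, 3, 2, 3, 4, 2]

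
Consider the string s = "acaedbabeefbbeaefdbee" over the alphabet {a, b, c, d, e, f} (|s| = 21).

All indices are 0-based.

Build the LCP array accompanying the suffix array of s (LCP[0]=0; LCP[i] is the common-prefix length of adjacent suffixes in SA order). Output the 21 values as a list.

[0, 1, 1, 2, 0, 1, 1, 2, 3, 0, 0, 2, 0, 1, 1, 1, 2, 1, 2, 0, 1]

sorted suffixes:
  #0 SA[0]=6  'abeefbbeaefdbee'
  #1 SA[1]=0  'acaedbabeefbbeaefdbee'
  #2 SA[2]=2  'aedbabeefbbeaefdbee'
  #3 SA[3]=14  'aefdbee'
  #4 SA[4]=5  'babeefbbeaefdbee'
  #5 SA[5]=11  'bbeaefdbee'
  #6 SA[6]=12  'beaefdbee'
  #7 SA[7]=18  'bee'
  #8 SA[8]=7  'beefbbeaefdbee'
  #9 SA[9]=1  'caedbabeefbbeaefdbee'
  #10 SA[10]=4  'dbabeefbbeaefdbee'
  #11 SA[11]=17  'dbee'
  #12 SA[12]=20  'e'
  #13 SA[13]=13  'eaefdbee'
  #14 SA[14]=3  'edbabeefbbeaefdbee'
  #15 SA[15]=19  'ee'
  #16 SA[16]=8  'eefbbeaefdbee'
  #17 SA[17]=9  'efbbeaefdbee'
  #18 SA[18]=15  'efdbee'
  #19 SA[19]=10  'fbbeaefdbee'
  #20 SA[20]=16  'fdbee'

SA = [6, 0, 2, 14, 5, 11, 12, 18, 7, 1, 4, 17, 20, 13, 3, 19, 8, 9, 15, 10, 16]
i: (SA[i-1],SA[i]) lcp shared
  1: (6,0) 1 'a'
  2: (0,2) 1 'a'
  3: (2,14) 2 'ae'
  4: (14,5) 0 ''
  5: (5,11) 1 'b'
  6: (11,12) 1 'b'
  7: (12,18) 2 'be'
  8: (18,7) 3 'bee'
  9: (7,1) 0 ''
  10: (1,4) 0 ''
  11: (4,17) 2 'db'
  12: (17,20) 0 ''
  13: (20,13) 1 'e'
  14: (13,3) 1 'e'
  15: (3,19) 1 'e'
  16: (19,8) 2 'ee'
  17: (8,9) 1 'e'
  18: (9,15) 2 'ef'
  19: (15,10) 0 ''
  20: (10,16) 1 'f'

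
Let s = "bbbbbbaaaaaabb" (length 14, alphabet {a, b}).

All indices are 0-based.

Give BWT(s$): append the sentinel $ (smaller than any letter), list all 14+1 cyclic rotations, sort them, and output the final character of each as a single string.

rank  rotation         last
    0  $bbbbbbaaaaaabb  b
    1  aaaaaabb$bbbbbb  b
    2  aaaaabb$bbbbbba  a
    3  aaaabb$bbbbbbaa  a
    4  aaabb$bbbbbbaaa  a
    5  aabb$bbbbbbaaaa  a
    6  abb$bbbbbbaaaaa  a
    7  b$bbbbbbaaaaaab  b
    8  baaaaaabb$bbbbb  b
    9  bb$bbbbbbaaaaaa  a
   10  bbaaaaaabb$bbbb  b
   11  bbbaaaaaabb$bbb  b
   12  bbbbaaaaaabb$bb  b
   13  bbbbbaaaaaabb$b  b
   14  bbbbbbaaaaaabb$  $

bbaaaaabbabbbb$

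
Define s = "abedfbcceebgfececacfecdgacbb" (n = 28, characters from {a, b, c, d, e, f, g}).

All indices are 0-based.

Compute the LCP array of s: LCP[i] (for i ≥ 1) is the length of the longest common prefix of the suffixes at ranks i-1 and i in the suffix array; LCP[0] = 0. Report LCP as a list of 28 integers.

[0, 1, 2, 0, 1, 1, 1, 1, 0, 1, 1, 1, 1, 2, 1, 0, 1, 0, 1, 2, 2, 1, 1, 0, 1, 3, 0, 1]

sorted suffixes:
  #0 SA[0]=0  'abedfbcceebgfececacfecdgacbb'
  #1 SA[1]=24  'acbb'
  #2 SA[2]=17  'acfecdgacbb'
  #3 SA[3]=27  'b'
  #4 SA[4]=26  'bb'
  #5 SA[5]=5  'bcceebgfececacfecdgacbb'
  #6 SA[6]=1  'bedfbcceebgfececacfecdgacbb'
  #7 SA[7]=10  'bgfececacfecdgacbb'
  #8 SA[8]=16  'cacfecdgacbb'
  #9 SA[9]=25  'cbb'
  #10 SA[10]=6  'cceebgfececacfecdgacbb'
  #11 SA[11]=21  'cdgacbb'
  #12 SA[12]=14  'cecacfecdgacbb'
  #13 SA[13]=7  'ceebgfececacfecdgacbb'
  #14 SA[14]=18  'cfecdgacbb'
  #15 SA[15]=3  'dfbcceebgfececacfecdgacbb'
  #16 SA[16]=22  'dgacbb'
  #17 SA[17]=9  'ebgfececacfecdgacbb'
  #18 SA[18]=15  'ecacfecdgacbb'
  #19 SA[19]=20  'ecdgacbb'
  #20 SA[20]=13  'ececacfecdgacbb'
  #21 SA[21]=2  'edfbcceebgfececacfecdgacbb'
  #22 SA[22]=8  'eebgfececacfecdgacbb'
  #23 SA[23]=4  'fbcceebgfececacfecdgacbb'
  #24 SA[24]=19  'fecdgacbb'
  #25 SA[25]=12  'fececacfecdgacbb'
  #26 SA[26]=23  'gacbb'
  #27 SA[27]=11  'gfececacfecdgacbb'

SA = [0, 24, 17, 27, 26, 5, 1, 10, 16, 25, 6, 21, 14, 7, 18, 3, 22, 9, 15, 20, 13, 2, 8, 4, 19, 12, 23, 11]
i: (SA[i-1],SA[i]) lcp shared
  1: (0,24) 1 'a'
  2: (24,17) 2 'ac'
  3: (17,27) 0 ''
  4: (27,26) 1 'b'
  5: (26,5) 1 'b'
  6: (5,1) 1 'b'
  7: (1,10) 1 'b'
  8: (10,16) 0 ''
  9: (16,25) 1 'c'
  10: (25,6) 1 'c'
  11: (6,21) 1 'c'
  12: (21,14) 1 'c'
  13: (14,7) 2 'ce'
  14: (7,18) 1 'c'
  15: (18,3) 0 ''
  16: (3,22) 1 'd'
  17: (22,9) 0 ''
  18: (9,15) 1 'e'
  19: (15,20) 2 'ec'
  20: (20,13) 2 'ec'
  21: (13,2) 1 'e'
  22: (2,8) 1 'e'
  23: (8,4) 0 ''
  24: (4,19) 1 'f'
  25: (19,12) 3 'fec'
  26: (12,23) 0 ''
  27: (23,11) 1 'g'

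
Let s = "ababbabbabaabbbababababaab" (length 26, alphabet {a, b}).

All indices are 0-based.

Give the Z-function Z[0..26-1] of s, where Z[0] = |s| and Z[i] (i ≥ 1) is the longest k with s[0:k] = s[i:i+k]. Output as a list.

Z[0]=26
i=1: outside box; Z[1]=0
i=2: outside box; Z[2]=2 scan→box=[2,4)
i=3: min(r-i=1, Z[1]=0)=0; Z[3]=0
i=4: outside box; Z[4]=0
i=5: outside box; Z[5]=2 scan→box=[5,7)
i=6: min(r-i=1, Z[1]=0)=0; Z[6]=0
i=7: outside box; Z[7]=0
i=8: outside box; Z[8]=3 scan→box=[8,11)
i=9: min(r-i=2, Z[1]=0)=0; Z[9]=0
i=10: min(r-i=1, Z[2]=2)=1; Z[10]=1
i=11: outside box; Z[11]=2 scan→box=[11,13)
i=12: min(r-i=1, Z[1]=0)=0; Z[12]=0
i=13: outside box; Z[13]=0
i=14: outside box; Z[14]=0
i=15: outside box; Z[15]=4 scan→box=[15,19)
i=16: min(r-i=3, Z[1]=0)=0; Z[16]=0
i=17: min(r-i=2, Z[2]=2)=2; Z[17]=4 scan→box=[17,21)
i=18: min(r-i=3, Z[1]=0)=0; Z[18]=0
i=19: min(r-i=2, Z[2]=2)=2; Z[19]=4 scan→box=[19,23)
i=20: min(r-i=3, Z[1]=0)=0; Z[20]=0
i=21: min(r-i=2, Z[2]=2)=2; Z[21]=3 scan→box=[21,24)
i=22: min(r-i=2, Z[1]=0)=0; Z[22]=0
i=23: min(r-i=1, Z[2]=2)=1; Z[23]=1
i=24: outside box; Z[24]=2 scan→box=[24,26)
i=25: min(r-i=1, Z[1]=0)=0; Z[25]=0

[26, 0, 2, 0, 0, 2, 0, 0, 3, 0, 1, 2, 0, 0, 0, 4, 0, 4, 0, 4, 0, 3, 0, 1, 2, 0]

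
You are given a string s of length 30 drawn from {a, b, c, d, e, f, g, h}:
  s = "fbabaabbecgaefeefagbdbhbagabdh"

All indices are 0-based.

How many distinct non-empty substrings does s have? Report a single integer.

rank | idx | suffix
   0 |   4 | aabbecgaefeefagbdbhbagabdh
   1 |   2 | abaabbecgaefeefagbdbhbagabdh
   2 |   5 | abbecgaefeefagbdbhbagabdh
   3 |  26 | abdh
   4 |  11 | aefeefagbdbhbagabdh
   5 |  24 | agabdh
   6 |  17 | agbdbhbagabdh
   7 |   3 | baabbecgaefeefagbdbhbagabdh
   8 |   1 | babaabbecgaefeefagbdbhbagabdh
   9 |  23 | bagabdh
  10 |   6 | bbecgaefeefagbdbhbagabdh
  11 |  19 | bdbhbagabdh
  12 |  27 | bdh
  13 |   7 | becgaefeefagbdbhbagabdh
  14 |  21 | bhbagabdh
  15 |   9 | cgaefeefagbdbhbagabdh
  16 |  20 | dbhbagabdh
  17 |  28 | dh
  18 |   8 | ecgaefeefagbdbhbagabdh
  19 |  14 | eefagbdbhbagabdh
  20 |  15 | efagbdbhbagabdh
  21 |  12 | efeefagbdbhbagabdh
  22 |  16 | fagbdbhbagabdh
  23 |   0 | fbabaabbecgaefeefagbdbhbagabdh
  24 |  13 | feefagbdbhbagabdh
  25 |  25 | gabdh
  26 |  10 | gaefeefagbdbhbagabdh
  27 |  18 | gbdbhbagabdh
  28 |  29 | h
  29 |  22 | hbagabdh

SA = [4, 2, 5, 26, 11, 24, 17, 3, 1, 23, 6, 19, 27, 7, 21, 9, 20, 28, 8, 14, 15, 12, 16, 0, 13, 25, 10, 18, 29, 22]
[i] adj suffixes → lcp
  [1] 4/2 → 1 ('a')
  [2] 2/5 → 2 ('ab')
  [3] 5/26 → 2 ('ab')
  [4] 26/11 → 1 ('a')
  [5] 11/24 → 1 ('a')
  [6] 24/17 → 2 ('ag')
  [7] 17/3 → 0 ('')
  [8] 3/1 → 2 ('ba')
  [9] 1/23 → 2 ('ba')
  [10] 23/6 → 1 ('b')
  [11] 6/19 → 1 ('b')
  [12] 19/27 → 2 ('bd')
  [13] 27/7 → 1 ('b')
  [14] 7/21 → 1 ('b')
  [15] 21/9 → 0 ('')
  [16] 9/20 → 0 ('')
  [17] 20/28 → 1 ('d')
  [18] 28/8 → 0 ('')
  [19] 8/14 → 1 ('e')
  [20] 14/15 → 1 ('e')
  [21] 15/12 → 2 ('ef')
  [22] 12/16 → 0 ('')
  [23] 16/0 → 1 ('f')
  [24] 0/13 → 1 ('f')
  [25] 13/25 → 0 ('')
  [26] 25/10 → 2 ('ga')
  [27] 10/18 → 1 ('g')
  [28] 18/29 → 0 ('')
  [29] 29/22 → 1 ('h')

n(n+1)/2 = 30·31/2 = 465
Σ LCP = 0 + 1 + 2 + 2 + 1 + 1 + 2 + 0 + 2 + 2 + 1 + 1 + 2 + 1 + 1 + 0 + 0 + 1 + 0 + 1 + 1 + 2 + 0 + 1 + 1 + 0 + 2 + 1 + 0 + 1 = 30
distinct = 465 − 30 = 435

435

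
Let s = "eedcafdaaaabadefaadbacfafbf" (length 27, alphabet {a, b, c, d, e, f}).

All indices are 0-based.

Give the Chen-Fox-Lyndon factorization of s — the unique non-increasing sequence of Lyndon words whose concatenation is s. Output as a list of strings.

["e", "e", "d", "c", "afd", "aaaabadefaadbacfafbf"]

emit factor 1: 'e' (i=0, period=1)
emit factor 2: 'e' (i=1, period=1)
emit factor 3: 'd' (i=2, period=1)
emit factor 4: 'c' (i=3, period=1)
emit factor 5: 'afd' (i=4, period=3)
emit factor 6: 'aaaabadefaadbacfafbf' (i=7, period=20)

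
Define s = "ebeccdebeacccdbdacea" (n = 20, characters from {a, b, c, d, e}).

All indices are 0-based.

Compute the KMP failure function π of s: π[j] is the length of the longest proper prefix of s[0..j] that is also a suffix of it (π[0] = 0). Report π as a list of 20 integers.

[0, 0, 1, 0, 0, 0, 1, 2, 3, 0, 0, 0, 0, 0, 0, 0, 0, 0, 1, 0]

π[0] = 0
j=1 s[j]='b': π[1]=0 (border '')
j=2 s[j]='e': π[2]=1 (border 'e')
j=3 s[j]='c': k: 1→0; π[3]=0 (border '')
j=4 s[j]='c': π[4]=0 (border '')
j=5 s[j]='d': π[5]=0 (border '')
j=6 s[j]='e': π[6]=1 (border 'e')
j=7 s[j]='b': π[7]=2 (border 'eb')
j=8 s[j]='e': π[8]=3 (border 'ebe')
j=9 s[j]='a': k: 3→1→0; π[9]=0 (border '')
j=10 s[j]='c': π[10]=0 (border '')
j=11 s[j]='c': π[11]=0 (border '')
j=12 s[j]='c': π[12]=0 (border '')
j=13 s[j]='d': π[13]=0 (border '')
j=14 s[j]='b': π[14]=0 (border '')
j=15 s[j]='d': π[15]=0 (border '')
j=16 s[j]='a': π[16]=0 (border '')
j=17 s[j]='c': π[17]=0 (border '')
j=18 s[j]='e': π[18]=1 (border 'e')
j=19 s[j]='a': k: 1→0; π[19]=0 (border '')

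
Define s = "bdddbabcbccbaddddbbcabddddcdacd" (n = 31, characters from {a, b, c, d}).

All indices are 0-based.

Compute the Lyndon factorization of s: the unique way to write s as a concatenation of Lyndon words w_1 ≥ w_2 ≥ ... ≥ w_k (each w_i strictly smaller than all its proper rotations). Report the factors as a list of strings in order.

["bddd", "b", "abcbccbaddddbbcabddddcdacd"]

emit factor 1: 'bddd' (i=0, period=4)
emit factor 2: 'b' (i=4, period=1)
emit factor 3: 'abcbccbaddddbbcabddddcdacd' (i=5, period=26)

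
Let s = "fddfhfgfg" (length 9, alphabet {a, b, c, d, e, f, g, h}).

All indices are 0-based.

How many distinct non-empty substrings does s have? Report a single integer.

rank→(start, suffix):
  0 → (1, 'ddfhfgfg')
  1 → (2, 'dfhfgfg')
  2 → (0, 'fddfhfgfg')
  3 → (7, 'fg')
  4 → (5, 'fgfg')
  5 → (3, 'fhfgfg')
  6 → (8, 'g')
  7 → (6, 'gfg')
  8 → (4, 'hfgfg')

SA = [1, 2, 0, 7, 5, 3, 8, 6, 4]
[i] adj suffixes → lcp
  [1] 1/2 → 1 ('d')
  [2] 2/0 → 0 ('')
  [3] 0/7 → 1 ('f')
  [4] 7/5 → 2 ('fg')
  [5] 5/3 → 1 ('f')
  [6] 3/8 → 0 ('')
  [7] 8/6 → 1 ('g')
  [8] 6/4 → 0 ('')

n(n+1)/2 = 9·10/2 = 45
Σ LCP = 0 + 1 + 0 + 1 + 2 + 1 + 0 + 1 + 0 = 6
distinct = 45 − 6 = 39

39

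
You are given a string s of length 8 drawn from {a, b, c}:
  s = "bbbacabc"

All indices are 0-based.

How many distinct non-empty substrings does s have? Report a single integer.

rank | idx | suffix
   0 |   5 | abc
   1 |   3 | acabc
   2 |   2 | bacabc
   3 |   1 | bbacabc
   4 |   0 | bbbacabc
   5 |   6 | bc
   6 |   7 | c
   7 |   4 | cabc

SA = [5, 3, 2, 1, 0, 6, 7, 4]
[i] adj suffixes → lcp
  [1] 5/3 → 1 ('a')
  [2] 3/2 → 0 ('')
  [3] 2/1 → 1 ('b')
  [4] 1/0 → 2 ('bb')
  [5] 0/6 → 1 ('b')
  [6] 6/7 → 0 ('')
  [7] 7/4 → 1 ('c')

n(n+1)/2 = 8·9/2 = 36
Σ LCP = 0 + 1 + 0 + 1 + 2 + 1 + 0 + 1 = 6
distinct = 36 − 6 = 30

30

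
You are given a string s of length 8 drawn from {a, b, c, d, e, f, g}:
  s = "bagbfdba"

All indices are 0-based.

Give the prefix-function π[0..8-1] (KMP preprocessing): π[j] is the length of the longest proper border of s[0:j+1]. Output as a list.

π[0] = 0
j=1 s[j]='a': π[1]=0 (border '')
j=2 s[j]='g': π[2]=0 (border '')
j=3 s[j]='b': π[3]=1 (border 'b')
j=4 s[j]='f': k: 1→0; π[4]=0 (border '')
j=5 s[j]='d': π[5]=0 (border '')
j=6 s[j]='b': π[6]=1 (border 'b')
j=7 s[j]='a': π[7]=2 (border 'ba')

[0, 0, 0, 1, 0, 0, 1, 2]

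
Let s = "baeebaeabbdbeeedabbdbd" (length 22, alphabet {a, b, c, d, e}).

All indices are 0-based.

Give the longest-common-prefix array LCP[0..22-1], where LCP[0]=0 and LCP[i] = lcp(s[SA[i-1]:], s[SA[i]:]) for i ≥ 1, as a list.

sorted suffixes:
  #0 SA[0]=16  'abbdbd'
  #1 SA[1]=7  'abbdbeeedabbdbd'
  #2 SA[2]=5  'aeabbdbeeedabbdbd'
  #3 SA[3]=1  'aeebaeabbdbeeedabbdbd'
  #4 SA[4]=4  'baeabbdbeeedabbdbd'
  #5 SA[5]=0  'baeebaeabbdbeeedabbdbd'
  #6 SA[6]=17  'bbdbd'
  #7 SA[7]=8  'bbdbeeedabbdbd'
  #8 SA[8]=20  'bd'
  #9 SA[9]=18  'bdbd'
  #10 SA[10]=9  'bdbeeedabbdbd'
  #11 SA[11]=11  'beeedabbdbd'
  #12 SA[12]=21  'd'
  #13 SA[13]=15  'dabbdbd'
  #14 SA[14]=19  'dbd'
  #15 SA[15]=10  'dbeeedabbdbd'
  #16 SA[16]=6  'eabbdbeeedabbdbd'
  #17 SA[17]=3  'ebaeabbdbeeedabbdbd'
  #18 SA[18]=14  'edabbdbd'
  #19 SA[19]=2  'eebaeabbdbeeedabbdbd'
  #20 SA[20]=13  'eedabbdbd'
  #21 SA[21]=12  'eeedabbdbd'

SA = [16, 7, 5, 1, 4, 0, 17, 8, 20, 18, 9, 11, 21, 15, 19, 10, 6, 3, 14, 2, 13, 12]
i: (SA[i-1],SA[i]) lcp shared
  1: (16,7) 5 'abbdb'
  2: (7,5) 1 'a'
  3: (5,1) 2 'ae'
  4: (1,4) 0 ''
  5: (4,0) 3 'bae'
  6: (0,17) 1 'b'
  7: (17,8) 4 'bbdb'
  8: (8,20) 1 'b'
  9: (20,18) 2 'bd'
  10: (18,9) 3 'bdb'
  11: (9,11) 1 'b'
  12: (11,21) 0 ''
  13: (21,15) 1 'd'
  14: (15,19) 1 'd'
  15: (19,10) 2 'db'
  16: (10,6) 0 ''
  17: (6,3) 1 'e'
  18: (3,14) 1 'e'
  19: (14,2) 1 'e'
  20: (2,13) 2 'ee'
  21: (13,12) 2 'ee'

[0, 5, 1, 2, 0, 3, 1, 4, 1, 2, 3, 1, 0, 1, 1, 2, 0, 1, 1, 1, 2, 2]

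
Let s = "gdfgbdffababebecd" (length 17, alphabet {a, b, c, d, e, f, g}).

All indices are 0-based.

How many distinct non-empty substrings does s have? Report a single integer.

140

sorted suffixes:
  #0 SA[0]=8  'ababebecd'
  #1 SA[1]=10  'abebecd'
  #2 SA[2]=9  'babebecd'
  #3 SA[3]=4  'bdffababebecd'
  #4 SA[4]=11  'bebecd'
  #5 SA[5]=13  'becd'
  #6 SA[6]=15  'cd'
  #7 SA[7]=16  'd'
  #8 SA[8]=5  'dffababebecd'
  #9 SA[9]=1  'dfgbdffababebecd'
  #10 SA[10]=12  'ebecd'
  #11 SA[11]=14  'ecd'
  #12 SA[12]=7  'fababebecd'
  #13 SA[13]=6  'ffababebecd'
  #14 SA[14]=2  'fgbdffababebecd'
  #15 SA[15]=3  'gbdffababebecd'
  #16 SA[16]=0  'gdfgbdffababebecd'

SA = [8, 10, 9, 4, 11, 13, 15, 16, 5, 1, 12, 14, 7, 6, 2, 3, 0]
[i] adj suffixes → lcp
  [1] 8/10 → 2 ('ab')
  [2] 10/9 → 0 ('')
  [3] 9/4 → 1 ('b')
  [4] 4/11 → 1 ('b')
  [5] 11/13 → 2 ('be')
  [6] 13/15 → 0 ('')
  [7] 15/16 → 0 ('')
  [8] 16/5 → 1 ('d')
  [9] 5/1 → 2 ('df')
  [10] 1/12 → 0 ('')
  [11] 12/14 → 1 ('e')
  [12] 14/7 → 0 ('')
  [13] 7/6 → 1 ('f')
  [14] 6/2 → 1 ('f')
  [15] 2/3 → 0 ('')
  [16] 3/0 → 1 ('g')

n(n+1)/2 = 17·18/2 = 153
Σ LCP = 0 + 2 + 0 + 1 + 1 + 2 + 0 + 0 + 1 + 2 + 0 + 1 + 0 + 1 + 1 + 0 + 1 = 13
distinct = 153 − 13 = 140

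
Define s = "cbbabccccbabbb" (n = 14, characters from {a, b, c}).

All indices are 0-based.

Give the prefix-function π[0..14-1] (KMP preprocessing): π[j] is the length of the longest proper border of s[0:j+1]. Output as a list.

[0, 0, 0, 0, 0, 1, 1, 1, 1, 2, 0, 0, 0, 0]

π[0] = 0
j=1 s[j]='b': π[1]=0 (border '')
j=2 s[j]='b': π[2]=0 (border '')
j=3 s[j]='a': π[3]=0 (border '')
j=4 s[j]='b': π[4]=0 (border '')
j=5 s[j]='c': π[5]=1 (border 'c')
j=6 s[j]='c': k: 1→0; π[6]=1 (border 'c')
j=7 s[j]='c': k: 1→0; π[7]=1 (border 'c')
j=8 s[j]='c': k: 1→0; π[8]=1 (border 'c')
j=9 s[j]='b': π[9]=2 (border 'cb')
j=10 s[j]='a': k: 2→0; π[10]=0 (border '')
j=11 s[j]='b': π[11]=0 (border '')
j=12 s[j]='b': π[12]=0 (border '')
j=13 s[j]='b': π[13]=0 (border '')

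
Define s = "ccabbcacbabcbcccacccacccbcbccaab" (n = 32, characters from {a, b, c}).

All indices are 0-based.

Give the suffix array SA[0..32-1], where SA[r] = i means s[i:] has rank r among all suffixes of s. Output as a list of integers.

sorted suffixes:
  #0 SA[0]=29  'aab'
  #1 SA[1]=30  'ab'
  #2 SA[2]=2  'abbcacbabcbcccacccacccbcbccaab'
  #3 SA[3]=9  'abcbcccacccacccbcbccaab'
  #4 SA[4]=6  'acbabcbcccacccacccbcbccaab'
  #5 SA[5]=16  'acccacccbcbccaab'
  #6 SA[6]=20  'acccbcbccaab'
  #7 SA[7]=31  'b'
  #8 SA[8]=8  'babcbcccacccacccbcbccaab'
  #9 SA[9]=3  'bbcacbabcbcccacccacccbcbccaab'
  #10 SA[10]=4  'bcacbabcbcccacccacccbcbccaab'
  #11 SA[11]=24  'bcbccaab'
  #12 SA[12]=10  'bcbcccacccacccbcbccaab'
  #13 SA[13]=26  'bccaab'
  #14 SA[14]=12  'bcccacccacccbcbccaab'
  #15 SA[15]=28  'caab'
  #16 SA[16]=1  'cabbcacbabcbcccacccacccbcbccaab'
  #17 SA[17]=5  'cacbabcbcccacccacccbcbccaab'
  #18 SA[18]=15  'cacccacccbcbccaab'
  #19 SA[19]=19  'cacccbcbccaab'
  #20 SA[20]=7  'cbabcbcccacccacccbcbccaab'
  #21 SA[21]=23  'cbcbccaab'
  #22 SA[22]=25  'cbccaab'
  #23 SA[23]=11  'cbcccacccacccbcbccaab'
  #24 SA[24]=27  'ccaab'
  #25 SA[25]=0  'ccabbcacbabcbcccacccacccbcbccaab'
  #26 SA[26]=14  'ccacccacccbcbccaab'
  #27 SA[27]=18  'ccacccbcbccaab'
  #28 SA[28]=22  'ccbcbccaab'
  #29 SA[29]=13  'cccacccacccbcbccaab'
  #30 SA[30]=17  'cccacccbcbccaab'
  #31 SA[31]=21  'cccbcbccaab'

[29, 30, 2, 9, 6, 16, 20, 31, 8, 3, 4, 24, 10, 26, 12, 28, 1, 5, 15, 19, 7, 23, 25, 11, 27, 0, 14, 18, 22, 13, 17, 21]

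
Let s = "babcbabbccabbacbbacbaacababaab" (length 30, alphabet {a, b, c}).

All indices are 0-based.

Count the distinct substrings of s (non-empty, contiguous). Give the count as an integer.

405

rank→(start, suffix):
  0 → (27, 'aab')
  1 → (20, 'aacababaab')
  2 → (28, 'ab')
  3 → (25, 'abaab')
  4 → (23, 'ababaab')
  5 → (10, 'abbacbbacbaacababaab')
  6 → (5, 'abbccabbacbbacbaacababaab')
  7 → (1, 'abcbabbccabbacbbacbaacababaab')
  8 → (21, 'acababaab')
  9 → (17, 'acbaacababaab')
  10 → (13, 'acbbacbaacababaab')
  11 → (29, 'b')
  12 → (26, 'baab')
  13 → (19, 'baacababaab')
  14 → (24, 'babaab')
  15 → (4, 'babbccabbacbbacbaacababaab')
  16 → (0, 'babcbabbccabbacbbacbaacababaab')
  17 → (16, 'bacbaacababaab')
  18 → (12, 'bacbbacbaacababaab')
  19 → (15, 'bbacbaacababaab')
  20 → (11, 'bbacbbacbaacababaab')
  21 → (6, 'bbccabbacbbacbaacababaab')
  22 → (2, 'bcbabbccabbacbbacbaacababaab')
  23 → (7, 'bccabbacbbacbaacababaab')
  24 → (22, 'cababaab')
  25 → (9, 'cabbacbbacbaacababaab')
  26 → (18, 'cbaacababaab')
  27 → (3, 'cbabbccabbacbbacbaacababaab')
  28 → (14, 'cbbacbaacababaab')
  29 → (8, 'ccabbacbbacbaacababaab')

SA = [27, 20, 28, 25, 23, 10, 5, 1, 21, 17, 13, 29, 26, 19, 24, 4, 0, 16, 12, 15, 11, 6, 2, 7, 22, 9, 18, 3, 14, 8]
[i] adj suffixes → lcp
  [1] 27/20 → 2 ('aa')
  [2] 20/28 → 1 ('a')
  [3] 28/25 → 2 ('ab')
  [4] 25/23 → 3 ('aba')
  [5] 23/10 → 2 ('ab')
  [6] 10/5 → 3 ('abb')
  [7] 5/1 → 2 ('ab')
  [8] 1/21 → 1 ('a')
  [9] 21/17 → 2 ('ac')
  [10] 17/13 → 3 ('acb')
  [11] 13/29 → 0 ('')
  [12] 29/26 → 1 ('b')
  [13] 26/19 → 3 ('baa')
  [14] 19/24 → 2 ('ba')
  [15] 24/4 → 3 ('bab')
  [16] 4/0 → 3 ('bab')
  [17] 0/16 → 2 ('ba')
  [18] 16/12 → 4 ('bacb')
  [19] 12/15 → 1 ('b')
  [20] 15/11 → 5 ('bbacb')
  [21] 11/6 → 2 ('bb')
  [22] 6/2 → 1 ('b')
  [23] 2/7 → 2 ('bc')
  [24] 7/22 → 0 ('')
  [25] 22/9 → 3 ('cab')
  [26] 9/18 → 1 ('c')
  [27] 18/3 → 3 ('cba')
  [28] 3/14 → 2 ('cb')
  [29] 14/8 → 1 ('c')

n(n+1)/2 = 30·31/2 = 465
Σ LCP = 0 + 2 + 1 + 2 + 3 + 2 + 3 + 2 + 1 + 2 + 3 + 0 + 1 + 3 + 2 + 3 + 3 + 2 + 4 + 1 + 5 + 2 + 1 + 2 + 0 + 3 + 1 + 3 + 2 + 1 = 60
distinct = 465 − 60 = 405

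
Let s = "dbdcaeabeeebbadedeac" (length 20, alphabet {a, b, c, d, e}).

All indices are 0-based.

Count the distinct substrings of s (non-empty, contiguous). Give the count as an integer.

rank | idx | suffix
   0 |   6 | abeeebbadedeac
   1 |  18 | ac
   2 |  13 | adedeac
   3 |   4 | aeabeeebbadedeac
   4 |  12 | badedeac
   5 |  11 | bbadedeac
   6 |   1 | bdcaeabeeebbadedeac
   7 |   7 | beeebbadedeac
   8 |  19 | c
   9 |   3 | caeabeeebbadedeac
  10 |   0 | dbdcaeabeeebbadedeac
  11 |   2 | dcaeabeeebbadedeac
  12 |  16 | deac
  13 |  14 | dedeac
  14 |   5 | eabeeebbadedeac
  15 |  17 | eac
  16 |  10 | ebbadedeac
  17 |  15 | edeac
  18 |   9 | eebbadedeac
  19 |   8 | eeebbadedeac

SA = [6, 18, 13, 4, 12, 11, 1, 7, 19, 3, 0, 2, 16, 14, 5, 17, 10, 15, 9, 8]
rank  pair      lcp
   1  s[6:],s[18:]  1  'a'
   2  s[18:],s[13:]  1  'a'
   3  s[13:],s[4:]  1  'a'
   4  s[4:],s[12:]  0  ''
   5  s[12:],s[11:]  1  'b'
   6  s[11:],s[1:]  1  'b'
   7  s[1:],s[7:]  1  'b'
   8  s[7:],s[19:]  0  ''
   9  s[19:],s[3:]  1  'c'
  10  s[3:],s[0:]  0  ''
  11  s[0:],s[2:]  1  'd'
  12  s[2:],s[16:]  1  'd'
  13  s[16:],s[14:]  2  'de'
  14  s[14:],s[5:]  0  ''
  15  s[5:],s[17:]  2  'ea'
  16  s[17:],s[10:]  1  'e'
  17  s[10:],s[15:]  1  'e'
  18  s[15:],s[9:]  1  'e'
  19  s[9:],s[8:]  2  'ee'

n(n+1)/2 = 20·21/2 = 210
Σ LCP = 0 + 1 + 1 + 1 + 0 + 1 + 1 + 1 + 0 + 1 + 0 + 1 + 1 + 2 + 0 + 2 + 1 + 1 + 1 + 2 = 18
distinct = 210 − 18 = 192

192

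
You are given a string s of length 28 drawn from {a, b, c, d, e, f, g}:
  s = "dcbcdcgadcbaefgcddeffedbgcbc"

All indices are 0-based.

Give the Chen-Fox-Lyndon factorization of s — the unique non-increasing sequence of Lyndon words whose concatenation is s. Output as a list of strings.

emit factor 1: 'd' (i=0, period=1)
emit factor 2: 'c' (i=1, period=1)
emit factor 3: 'bcdcg' (i=2, period=5)
emit factor 4: 'adcbaefgcddeffedbgcbc' (i=7, period=21)

["d", "c", "bcdcg", "adcbaefgcddeffedbgcbc"]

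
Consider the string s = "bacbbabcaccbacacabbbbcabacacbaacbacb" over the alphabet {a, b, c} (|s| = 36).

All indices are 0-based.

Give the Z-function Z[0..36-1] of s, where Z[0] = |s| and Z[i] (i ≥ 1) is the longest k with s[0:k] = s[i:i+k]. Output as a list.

Z[0]=36
i=1: fresh scan; Z[1]=0
i=2: fresh scan; Z[2]=0
i=3: fresh scan; Z[3]=1 extend→box=[3,4)
i=4: fresh scan; Z[4]=2 extend→box=[4,6)
i=5: min(r-i=1, Z[1]=0)=0; Z[5]=0
i=6: fresh scan; Z[6]=1 extend→box=[6,7)
i=7: fresh scan; Z[7]=0
i=8: fresh scan; Z[8]=0
i=9: fresh scan; Z[9]=0
i=10: fresh scan; Z[10]=0
i=11: fresh scan; Z[11]=3 extend→box=[11,14)
i=12: min(r-i=2, Z[1]=0)=0; Z[12]=0
i=13: min(r-i=1, Z[2]=0)=0; Z[13]=0
i=14: fresh scan; Z[14]=0
i=15: fresh scan; Z[15]=0
i=16: fresh scan; Z[16]=0
i=17: fresh scan; Z[17]=1 extend→box=[17,18)
i=18: fresh scan; Z[18]=1 extend→box=[18,19)
i=19: fresh scan; Z[19]=1 extend→box=[19,20)
i=20: fresh scan; Z[20]=1 extend→box=[20,21)
i=21: fresh scan; Z[21]=0
i=22: fresh scan; Z[22]=0
i=23: fresh scan; Z[23]=3 extend→box=[23,26)
i=24: min(r-i=2, Z[1]=0)=0; Z[24]=0
i=25: min(r-i=1, Z[2]=0)=0; Z[25]=0
i=26: fresh scan; Z[26]=0
i=27: fresh scan; Z[27]=0
i=28: fresh scan; Z[28]=2 extend→box=[28,30)
i=29: min(r-i=1, Z[1]=0)=0; Z[29]=0
i=30: fresh scan; Z[30]=0
i=31: fresh scan; Z[31]=0
i=32: fresh scan; Z[32]=4 extend→box=[32,36)
i=33: min(r-i=3, Z[1]=0)=0; Z[33]=0
i=34: min(r-i=2, Z[2]=0)=0; Z[34]=0
i=35: min(r-i=1, Z[3]=1)=1; Z[35]=1

[36, 0, 0, 1, 2, 0, 1, 0, 0, 0, 0, 3, 0, 0, 0, 0, 0, 1, 1, 1, 1, 0, 0, 3, 0, 0, 0, 0, 2, 0, 0, 0, 4, 0, 0, 1]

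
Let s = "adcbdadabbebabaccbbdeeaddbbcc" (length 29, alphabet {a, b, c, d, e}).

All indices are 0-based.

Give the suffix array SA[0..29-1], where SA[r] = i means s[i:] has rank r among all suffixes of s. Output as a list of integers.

[12, 7, 14, 5, 0, 22, 11, 13, 25, 17, 8, 26, 3, 18, 9, 28, 16, 2, 27, 15, 6, 4, 24, 1, 23, 19, 21, 10, 20]

rank→(start, suffix):
  0 → (12, 'abaccbbdeeaddbbcc')
  1 → (7, 'abbebabaccbbdeeaddbbcc')
  2 → (14, 'accbbdeeaddbbcc')
  3 → (5, 'adabbebabaccbbdeeaddbbcc')
  4 → (0, 'adcbdadabbebabaccbbdeeaddbbcc')
  5 → (22, 'addbbcc')
  6 → (11, 'babaccbbdeeaddbbcc')
  7 → (13, 'baccbbdeeaddbbcc')
  8 → (25, 'bbcc')
  9 → (17, 'bbdeeaddbbcc')
  10 → (8, 'bbebabaccbbdeeaddbbcc')
  11 → (26, 'bcc')
  12 → (3, 'bdadabbebabaccbbdeeaddbbcc')
  13 → (18, 'bdeeaddbbcc')
  14 → (9, 'bebabaccbbdeeaddbbcc')
  15 → (28, 'c')
  16 → (16, 'cbbdeeaddbbcc')
  17 → (2, 'cbdadabbebabaccbbdeeaddbbcc')
  18 → (27, 'cc')
  19 → (15, 'ccbbdeeaddbbcc')
  20 → (6, 'dabbebabaccbbdeeaddbbcc')
  21 → (4, 'dadabbebabaccbbdeeaddbbcc')
  22 → (24, 'dbbcc')
  23 → (1, 'dcbdadabbebabaccbbdeeaddbbcc')
  24 → (23, 'ddbbcc')
  25 → (19, 'deeaddbbcc')
  26 → (21, 'eaddbbcc')
  27 → (10, 'ebabaccbbdeeaddbbcc')
  28 → (20, 'eeaddbbcc')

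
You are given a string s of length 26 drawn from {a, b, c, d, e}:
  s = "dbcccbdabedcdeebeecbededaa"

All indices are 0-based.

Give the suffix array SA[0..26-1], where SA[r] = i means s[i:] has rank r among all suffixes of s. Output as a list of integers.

[25, 24, 7, 1, 5, 8, 19, 15, 4, 18, 3, 2, 11, 23, 6, 0, 10, 21, 12, 14, 17, 22, 9, 20, 13, 16]

rank | idx | suffix
   0 |  25 | a
   1 |  24 | aa
   2 |   7 | abedcdeebeecbededaa
   3 |   1 | bcccbdabedcdeebeecbededaa
   4 |   5 | bdabedcdeebeecbededaa
   5 |   8 | bedcdeebeecbededaa
   6 |  19 | bededaa
   7 |  15 | beecbededaa
   8 |   4 | cbdabedcdeebeecbededaa
   9 |  18 | cbededaa
  10 |   3 | ccbdabedcdeebeecbededaa
  11 |   2 | cccbdabedcdeebeecbededaa
  12 |  11 | cdeebeecbededaa
  13 |  23 | daa
  14 |   6 | dabedcdeebeecbededaa
  15 |   0 | dbcccbdabedcdeebeecbededaa
  16 |  10 | dcdeebeecbededaa
  17 |  21 | dedaa
  18 |  12 | deebeecbededaa
  19 |  14 | ebeecbededaa
  20 |  17 | ecbededaa
  21 |  22 | edaa
  22 |   9 | edcdeebeecbededaa
  23 |  20 | ededaa
  24 |  13 | eebeecbededaa
  25 |  16 | eecbededaa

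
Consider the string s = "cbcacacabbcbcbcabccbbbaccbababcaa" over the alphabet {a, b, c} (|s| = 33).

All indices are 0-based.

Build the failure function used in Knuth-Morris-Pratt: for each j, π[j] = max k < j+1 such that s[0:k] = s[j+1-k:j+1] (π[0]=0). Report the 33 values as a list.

π[0] = 0
j=1 s[j]='b': π[1]=0 (border '')
j=2 s[j]='c': π[2]=1 (border 'c')
j=3 s[j]='a': k: 1→0; π[3]=0 (border '')
j=4 s[j]='c': π[4]=1 (border 'c')
j=5 s[j]='a': k: 1→0; π[5]=0 (border '')
j=6 s[j]='c': π[6]=1 (border 'c')
j=7 s[j]='a': k: 1→0; π[7]=0 (border '')
j=8 s[j]='b': π[8]=0 (border '')
j=9 s[j]='b': π[9]=0 (border '')
j=10 s[j]='c': π[10]=1 (border 'c')
j=11 s[j]='b': π[11]=2 (border 'cb')
j=12 s[j]='c': π[12]=3 (border 'cbc')
j=13 s[j]='b': k: 3→1; π[13]=2 (border 'cb')
j=14 s[j]='c': π[14]=3 (border 'cbc')
j=15 s[j]='a': π[15]=4 (border 'cbca')
j=16 s[j]='b': k: 4→0; π[16]=0 (border '')
j=17 s[j]='c': π[17]=1 (border 'c')
j=18 s[j]='c': k: 1→0; π[18]=1 (border 'c')
j=19 s[j]='b': π[19]=2 (border 'cb')
j=20 s[j]='b': k: 2→0; π[20]=0 (border '')
j=21 s[j]='b': π[21]=0 (border '')
j=22 s[j]='a': π[22]=0 (border '')
j=23 s[j]='c': π[23]=1 (border 'c')
j=24 s[j]='c': k: 1→0; π[24]=1 (border 'c')
j=25 s[j]='b': π[25]=2 (border 'cb')
j=26 s[j]='a': k: 2→0; π[26]=0 (border '')
j=27 s[j]='b': π[27]=0 (border '')
j=28 s[j]='a': π[28]=0 (border '')
j=29 s[j]='b': π[29]=0 (border '')
j=30 s[j]='c': π[30]=1 (border 'c')
j=31 s[j]='a': k: 1→0; π[31]=0 (border '')
j=32 s[j]='a': π[32]=0 (border '')

[0, 0, 1, 0, 1, 0, 1, 0, 0, 0, 1, 2, 3, 2, 3, 4, 0, 1, 1, 2, 0, 0, 0, 1, 1, 2, 0, 0, 0, 0, 1, 0, 0]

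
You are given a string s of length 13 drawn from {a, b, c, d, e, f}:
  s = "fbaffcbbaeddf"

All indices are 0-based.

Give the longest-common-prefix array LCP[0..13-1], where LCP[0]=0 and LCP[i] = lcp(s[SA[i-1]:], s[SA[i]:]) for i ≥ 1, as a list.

[0, 1, 0, 2, 1, 0, 0, 1, 0, 0, 1, 1, 1]

rank | idx | suffix
   0 |   8 | aeddf
   1 |   2 | affcbbaeddf
   2 |   7 | baeddf
   3 |   1 | baffcbbaeddf
   4 |   6 | bbaeddf
   5 |   5 | cbbaeddf
   6 |  10 | ddf
   7 |  11 | df
   8 |   9 | eddf
   9 |  12 | f
  10 |   0 | fbaffcbbaeddf
  11 |   4 | fcbbaeddf
  12 |   3 | ffcbbaeddf

SA = [8, 2, 7, 1, 6, 5, 10, 11, 9, 12, 0, 4, 3]
[i] adj suffixes → lcp
  [1] 8/2 → 1 ('a')
  [2] 2/7 → 0 ('')
  [3] 7/1 → 2 ('ba')
  [4] 1/6 → 1 ('b')
  [5] 6/5 → 0 ('')
  [6] 5/10 → 0 ('')
  [7] 10/11 → 1 ('d')
  [8] 11/9 → 0 ('')
  [9] 9/12 → 0 ('')
  [10] 12/0 → 1 ('f')
  [11] 0/4 → 1 ('f')
  [12] 4/3 → 1 ('f')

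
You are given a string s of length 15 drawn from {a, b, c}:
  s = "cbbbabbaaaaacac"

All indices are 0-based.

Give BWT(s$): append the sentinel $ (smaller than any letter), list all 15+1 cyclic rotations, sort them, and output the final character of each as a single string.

cbaaabcabbabcaa$

rank  rotation          last
    0  $cbbbabbaaaaacac  c
    1  aaaaacac$cbbbabb  b
    2  aaaacac$cbbbabba  a
    3  aaacac$cbbbabbaa  a
    4  aacac$cbbbabbaaa  a
    5  abbaaaaacac$cbbb  b
    6  ac$cbbbabbaaaaac  c
    7  acac$cbbbabbaaaa  a
    8  baaaaacac$cbbbab  b
    9  babbaaaaacac$cbb  b
   10  bbaaaaacac$cbbba  a
   11  bbabbaaaaacac$cb  b
   12  bbbabbaaaaacac$c  c
   13  c$cbbbabbaaaaaca  a
   14  cac$cbbbabbaaaaa  a
   15  cbbbabbaaaaacac$  $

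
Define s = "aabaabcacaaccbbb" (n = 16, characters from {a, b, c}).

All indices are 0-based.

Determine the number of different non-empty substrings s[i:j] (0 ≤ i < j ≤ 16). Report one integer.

sorted suffixes:
  #0 SA[0]=0  'aabaabcacaaccbbb'
  #1 SA[1]=3  'aabcacaaccbbb'
  #2 SA[2]=9  'aaccbbb'
  #3 SA[3]=1  'abaabcacaaccbbb'
  #4 SA[4]=4  'abcacaaccbbb'
  #5 SA[5]=7  'acaaccbbb'
  #6 SA[6]=10  'accbbb'
  #7 SA[7]=15  'b'
  #8 SA[8]=2  'baabcacaaccbbb'
  #9 SA[9]=14  'bb'
  #10 SA[10]=13  'bbb'
  #11 SA[11]=5  'bcacaaccbbb'
  #12 SA[12]=8  'caaccbbb'
  #13 SA[13]=6  'cacaaccbbb'
  #14 SA[14]=12  'cbbb'
  #15 SA[15]=11  'ccbbb'

SA = [0, 3, 9, 1, 4, 7, 10, 15, 2, 14, 13, 5, 8, 6, 12, 11]
rank  pair      lcp
   1  s[0:],s[3:]  3  'aab'
   2  s[3:],s[9:]  2  'aa'
   3  s[9:],s[1:]  1  'a'
   4  s[1:],s[4:]  2  'ab'
   5  s[4:],s[7:]  1  'a'
   6  s[7:],s[10:]  2  'ac'
   7  s[10:],s[15:]  0  ''
   8  s[15:],s[2:]  1  'b'
   9  s[2:],s[14:]  1  'b'
  10  s[14:],s[13:]  2  'bb'
  11  s[13:],s[5:]  1  'b'
  12  s[5:],s[8:]  0  ''
  13  s[8:],s[6:]  2  'ca'
  14  s[6:],s[12:]  1  'c'
  15  s[12:],s[11:]  1  'c'

n(n+1)/2 = 16·17/2 = 136
Σ LCP = 0 + 3 + 2 + 1 + 2 + 1 + 2 + 0 + 1 + 1 + 2 + 1 + 0 + 2 + 1 + 1 = 20
distinct = 136 − 20 = 116

116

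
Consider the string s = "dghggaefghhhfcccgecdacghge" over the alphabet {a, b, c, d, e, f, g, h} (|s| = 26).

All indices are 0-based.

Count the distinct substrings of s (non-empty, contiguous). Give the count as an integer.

324

rank | idx | suffix
   0 |  20 | acghge
   1 |   5 | aefghhhfcccgecdacghge
   2 |  13 | cccgecdacghge
   3 |  14 | ccgecdacghge
   4 |  18 | cdacghge
   5 |  15 | cgecdacghge
   6 |  21 | cghge
   7 |  19 | dacghge
   8 |   0 | dghggaefghhhfcccgecdacghge
   9 |  25 | e
  10 |  17 | ecdacghge
  11 |   6 | efghhhfcccgecdacghge
  12 |  12 | fcccgecdacghge
  13 |   7 | fghhhfcccgecdacghge
  14 |   4 | gaefghhhfcccgecdacghge
  15 |  24 | ge
  16 |  16 | gecdacghge
  17 |   3 | ggaefghhhfcccgecdacghge
  18 |  22 | ghge
  19 |   1 | ghggaefghhhfcccgecdacghge
  20 |   8 | ghhhfcccgecdacghge
  21 |  11 | hfcccgecdacghge
  22 |  23 | hge
  23 |   2 | hggaefghhhfcccgecdacghge
  24 |  10 | hhfcccgecdacghge
  25 |   9 | hhhfcccgecdacghge

SA = [20, 5, 13, 14, 18, 15, 21, 19, 0, 25, 17, 6, 12, 7, 4, 24, 16, 3, 22, 1, 8, 11, 23, 2, 10, 9]
i: (SA[i-1],SA[i]) lcp shared
  1: (20,5) 1 'a'
  2: (5,13) 0 ''
  3: (13,14) 2 'cc'
  4: (14,18) 1 'c'
  5: (18,15) 1 'c'
  6: (15,21) 2 'cg'
  7: (21,19) 0 ''
  8: (19,0) 1 'd'
  9: (0,25) 0 ''
  10: (25,17) 1 'e'
  11: (17,6) 1 'e'
  12: (6,12) 0 ''
  13: (12,7) 1 'f'
  14: (7,4) 0 ''
  15: (4,24) 1 'g'
  16: (24,16) 2 'ge'
  17: (16,3) 1 'g'
  18: (3,22) 1 'g'
  19: (22,1) 3 'ghg'
  20: (1,8) 2 'gh'
  21: (8,11) 0 ''
  22: (11,23) 1 'h'
  23: (23,2) 2 'hg'
  24: (2,10) 1 'h'
  25: (10,9) 2 'hh'

n(n+1)/2 = 26·27/2 = 351
Σ LCP = 0 + 1 + 0 + 2 + 1 + 1 + 2 + 0 + 1 + 0 + 1 + 1 + 0 + 1 + 0 + 1 + 2 + 1 + 1 + 3 + 2 + 0 + 1 + 2 + 1 + 2 = 27
distinct = 351 − 27 = 324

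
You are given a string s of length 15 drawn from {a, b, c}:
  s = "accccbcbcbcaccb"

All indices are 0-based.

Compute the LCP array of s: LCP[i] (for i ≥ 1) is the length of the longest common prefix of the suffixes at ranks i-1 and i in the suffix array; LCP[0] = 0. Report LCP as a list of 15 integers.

[0, 3, 0, 1, 2, 4, 0, 1, 2, 3, 5, 1, 3, 2, 3]

sorted suffixes:
  #0 SA[0]=11  'accb'
  #1 SA[1]=0  'accccbcbcbcaccb'
  #2 SA[2]=14  'b'
  #3 SA[3]=9  'bcaccb'
  #4 SA[4]=7  'bcbcaccb'
  #5 SA[5]=5  'bcbcbcaccb'
  #6 SA[6]=10  'caccb'
  #7 SA[7]=13  'cb'
  #8 SA[8]=8  'cbcaccb'
  #9 SA[9]=6  'cbcbcaccb'
  #10 SA[10]=4  'cbcbcbcaccb'
  #11 SA[11]=12  'ccb'
  #12 SA[12]=3  'ccbcbcbcaccb'
  #13 SA[13]=2  'cccbcbcbcaccb'
  #14 SA[14]=1  'ccccbcbcbcaccb'

SA = [11, 0, 14, 9, 7, 5, 10, 13, 8, 6, 4, 12, 3, 2, 1]
[i] adj suffixes → lcp
  [1] 11/0 → 3 ('acc')
  [2] 0/14 → 0 ('')
  [3] 14/9 → 1 ('b')
  [4] 9/7 → 2 ('bc')
  [5] 7/5 → 4 ('bcbc')
  [6] 5/10 → 0 ('')
  [7] 10/13 → 1 ('c')
  [8] 13/8 → 2 ('cb')
  [9] 8/6 → 3 ('cbc')
  [10] 6/4 → 5 ('cbcbc')
  [11] 4/12 → 1 ('c')
  [12] 12/3 → 3 ('ccb')
  [13] 3/2 → 2 ('cc')
  [14] 2/1 → 3 ('ccc')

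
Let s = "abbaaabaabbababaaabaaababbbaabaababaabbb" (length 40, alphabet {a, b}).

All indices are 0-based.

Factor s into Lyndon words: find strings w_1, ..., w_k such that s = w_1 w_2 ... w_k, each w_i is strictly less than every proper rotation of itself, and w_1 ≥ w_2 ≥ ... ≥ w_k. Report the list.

emit factor 1: 'abb' (i=0, period=3)
emit factor 2: 'aaabaabbabab' (i=3, period=12)
emit factor 3: 'aaabaaababbbaabaababaabbb' (i=15, period=25)

["abb", "aaabaabbabab", "aaabaaababbbaabaababaabbb"]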